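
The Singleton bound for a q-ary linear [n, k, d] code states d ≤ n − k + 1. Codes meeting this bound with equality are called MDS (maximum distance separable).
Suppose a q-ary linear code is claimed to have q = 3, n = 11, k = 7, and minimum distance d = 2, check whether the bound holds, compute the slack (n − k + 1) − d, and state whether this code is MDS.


Singleton RHS = n − k + 1 = 5, slack = 3, bound satisfied, not MDS.

Singleton bound: d ≤ n − k + 1.
Here n = 11, k = 7, so n − k + 1 = 5.
Given d = 2, check d ≤ 5: YES.
Slack = (n − k + 1) − d = 3.
The code is NOT MDS (slack = 3 > 0).
Description: the claimed parameters are [11, 7, 2]_3; such a code would be non-MDS.


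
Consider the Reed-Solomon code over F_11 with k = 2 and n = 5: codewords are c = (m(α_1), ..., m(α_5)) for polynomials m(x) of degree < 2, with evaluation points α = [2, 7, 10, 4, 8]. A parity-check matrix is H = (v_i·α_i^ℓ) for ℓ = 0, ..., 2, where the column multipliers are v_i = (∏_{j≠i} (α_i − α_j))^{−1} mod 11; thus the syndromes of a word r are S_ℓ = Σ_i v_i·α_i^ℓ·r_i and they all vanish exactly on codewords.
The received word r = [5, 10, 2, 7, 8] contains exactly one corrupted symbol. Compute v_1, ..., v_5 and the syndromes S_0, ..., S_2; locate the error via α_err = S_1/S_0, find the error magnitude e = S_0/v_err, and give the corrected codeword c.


S = (9, 6, 4), error at position 5, error magnitude e = 8, c = [5, 10, 2, 7, 0].

Step 1: column multipliers v_i = (∏_{j≠i}(α_i − α_j))^{−1} mod 11.
  i = 1 (α = 2): (2−7)(2−10)(2−4)(2−8) = (−5)·(−8)·(−2)·(−6) = 480 ≡ 7, so v_1 = 7^{−1} = 8 (mod 11).
  i = 2 (α = 7): (7−2)(7−10)(7−4)(7−8) = 5·(−3)·3·(−1) = 45 ≡ 1, so v_2 = 1^{−1} = 1 (mod 11).
  i = 3 (α = 10): (10−2)(10−7)(10−4)(10−8) = 8·3·6·2 = 288 ≡ 2, so v_3 = 2^{−1} = 6 (mod 11).
  i = 4 (α = 4): (4−2)(4−7)(4−10)(4−8) = 2·(−3)·(−6)·(−4) = −144 ≡ 10, so v_4 = 10^{−1} = 10 (mod 11).
  i = 5 (α = 8): (8−2)(8−7)(8−10)(8−4) = 6·1·(−2)·4 = −48 ≡ 7, so v_5 = 7^{−1} = 8 (mod 11).
  v = [8, 1, 6, 10, 8].
Step 2: syndromes of r = [5, 10, 2, 7, 8] (all sums mod 11).
  S_0 = Σ v_i r_i = 8·5 + 1·10 + 6·2 + 10·7 + 8·8 = 196 ≡ 9.
  S_1 = Σ v_i α_i r_i = 8·2·5 + 1·7·10 + 6·10·2 + 10·4·7 + 8·8·8 = 1062 ≡ 6.
  α_i^2 mod 11 = [4, 5, 1, 5, 9].
  S_2 = Σ v_i α_i^2 r_i = 8·4·5 + 1·5·10 + 6·1·2 + 10·5·7 + 8·9·8 = 1148 ≡ 4.
  S = (9, 6, 4) ≠ 0, so r is not a codeword (an error is present).
Step 3: locate the error. For a single error e at position i, S_ℓ = v_i·e·α_i^ℓ, so α_err = S_1/S_0.
  S_0^{−1} = 9^{−1} = 5 (mod 11), so α_err = 6·5 = 30 ≡ 8 = α_5. Error position i = 5.
  Consistency check: S_2/S_1 = 4·2 = 8 ≡ 8 = α_err ✓ (single-error assumption holds).
Step 4: error magnitude e = S_0/v_5 = S_0·∏_{j≠5}(α_5 − α_j) = 9·7 = 63 ≡ 8 (mod 11).
Step 5: correct position 5: c_5 = r_5 − e = 8 − 8 ≡ 0 (mod 11). Hence c = [5, 10, 2, 7, 0].
  Check: interpolating c through the α_i gives m(x) = 3 + 1·x (degree < 2) with m(α_i) = c_i for every i, so c is indeed a codeword.


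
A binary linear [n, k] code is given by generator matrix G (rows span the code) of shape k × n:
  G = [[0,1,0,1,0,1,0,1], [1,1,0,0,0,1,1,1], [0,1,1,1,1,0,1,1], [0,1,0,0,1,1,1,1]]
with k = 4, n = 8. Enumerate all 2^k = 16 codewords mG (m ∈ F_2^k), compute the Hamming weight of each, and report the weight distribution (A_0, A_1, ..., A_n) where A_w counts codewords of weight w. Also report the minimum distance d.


Weight distribution: A_0 = 1, A_2 = 1, A_3 = 4, A_4 = 3, A_5 = 4, A_6 = 3. Minimum distance d = 2.

Enumerate all 2^4 = 16 messages m ∈ F_2^4.
For each, compute codeword c = mG in F_2^8, then tally its weight.
  m = 0000 → c = 00000000, weight = 0.
  m = 1000 → c = 01010101, weight = 4.
  m = 0100 → c = 11000111, weight = 5.
  m = 1100 → c = 10010010, weight = 3.
  m = 0010 → c = 01111011, weight = 6.
  m = 1010 → c = 00101110, weight = 4.
  m = 0110 → c = 10111100, weight = 5.
  m = 1110 → c = 11101001, weight = 5.
  m = 0001 → c = 01001111, weight = 5.
  m = 1001 → c = 00011010, weight = 3.
  m = 0101 → c = 10001000, weight = 2.
  m = 1101 → c = 11011101, weight = 6.
  m = 0011 → c = 00110100, weight = 3.
  m = 1011 → c = 01100001, weight = 3.
  m = 0111 → c = 11110011, weight = 6.
  m = 1111 → c = 10100110, weight = 4.
Tally weights:
  weight 0: 1 codewords.
  weight 2: 1 codewords.
  weight 3: 4 codewords.
  weight 4: 3 codewords.
  weight 5: 4 codewords.
  weight 6: 3 codewords.
Minimum distance d = smallest w > 0 with A_w > 0 = 2.
Sanity: Σ A_w = 16 = 2^4 = 16 ✓.


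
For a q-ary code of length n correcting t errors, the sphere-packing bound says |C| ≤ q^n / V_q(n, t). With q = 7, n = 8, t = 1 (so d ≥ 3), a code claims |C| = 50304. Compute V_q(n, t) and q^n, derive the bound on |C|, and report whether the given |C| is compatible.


V_q(n, t) = 49, q^n = 5764801, Hamming bound = 117649, |C| = 50304 ≤ bound (satisfied).

Step 1: Compute V_q(n, t) = Σ_{j=0}^1 C(n, j) (q−1)^j.
  j = 0: C(8,0)·(6)^0 = 1·1 = 1.
  j = 1: C(8,1)·(6)^1 = 8·6 = 48.
  V_q(n, t) = 1 + 48 = 49.
Step 2: q^n = 7^8 = 5764801.
Step 3: Hamming bound ⌊q^n / V_q(n,t)⌋ = ⌊5764801/49⌋ = 117649.
Step 4: Compare |C| = 50304 to 117649: satisfied.
The claimed |C| lies below the Hamming bound.


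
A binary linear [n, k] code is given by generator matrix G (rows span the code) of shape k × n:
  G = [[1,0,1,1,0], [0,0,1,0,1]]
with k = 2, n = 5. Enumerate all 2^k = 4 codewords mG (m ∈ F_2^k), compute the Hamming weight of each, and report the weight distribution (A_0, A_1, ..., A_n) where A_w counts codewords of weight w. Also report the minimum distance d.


Weight distribution: A_0 = 1, A_2 = 1, A_3 = 2. Minimum distance d = 2.

Enumerate all 2^2 = 4 messages m ∈ F_2^2.
For each, compute codeword c = mG in F_2^5, then tally its weight.
  m = 00 → c = 00000, weight = 0.
  m = 10 → c = 10110, weight = 3.
  m = 01 → c = 00101, weight = 2.
  m = 11 → c = 10011, weight = 3.
Tally weights:
  weight 0: 1 codewords.
  weight 2: 1 codewords.
  weight 3: 2 codewords.
Minimum distance d = smallest w > 0 with A_w > 0 = 2.
Sanity: Σ A_w = 4 = 2^2 = 4 ✓.


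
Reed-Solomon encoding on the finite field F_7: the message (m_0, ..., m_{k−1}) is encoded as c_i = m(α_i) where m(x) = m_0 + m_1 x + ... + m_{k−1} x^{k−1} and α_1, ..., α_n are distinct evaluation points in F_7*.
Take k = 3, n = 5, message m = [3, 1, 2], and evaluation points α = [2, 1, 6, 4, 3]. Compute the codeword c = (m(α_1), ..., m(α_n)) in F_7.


c = [6, 6, 4, 4, 3]

Message polynomial: m(x) = 3 + 1·x + 2·x^2 (mod 7).
For each evaluation point α_i, compute m(α_i) mod 7:
  α_1 = 2: Horner steps 2 → 5 → 6, so m(2) = 6.
  α_2 = 1: Horner steps 2 → 3 → 6, so m(1) = 6.
  α_3 = 6: Horner steps 2 → 6 → 4, so m(6) = 4.
  α_4 = 4: Horner steps 2 → 2 → 4, so m(4) = 4.
  α_5 = 3: Horner steps 2 → 0 → 3, so m(3) = 3.
Codeword c = [6, 6, 4, 4, 3] ∈ F_7^5.


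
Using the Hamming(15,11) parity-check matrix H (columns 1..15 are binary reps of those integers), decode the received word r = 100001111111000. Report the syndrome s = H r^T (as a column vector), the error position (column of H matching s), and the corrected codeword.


s = (1, 1, 0, 0)^T, error position = 12, corrected codeword c = 100001111110000

Compute s = H r^T mod 2 one row at a time:
  s_1 = 1 + 1 + 1 + 1 + 1 + 0 + 0 + 0 = 5 ≡ 1 (mod 2).
  s_2 = 0 + 0 + 1 + 1 + 1 + 0 + 0 + 0 = 3 ≡ 1 (mod 2).
  s_3 = 0 + 0 + 1 + 1 + 1 + 1 + 0 + 0 = 4 ≡ 0 (mod 2).
  s_4 = 1 + 0 + 0 + 1 + 1 + 1 + 0 + 0 = 4 ≡ 0 (mod 2).
s = (1, 1, 0, 0)^T — this equals column 12 of H (binary 1100), so error is at position 12.
Correct: flip bit 12 of r = 100001111111000 to get c = 100001111110000.


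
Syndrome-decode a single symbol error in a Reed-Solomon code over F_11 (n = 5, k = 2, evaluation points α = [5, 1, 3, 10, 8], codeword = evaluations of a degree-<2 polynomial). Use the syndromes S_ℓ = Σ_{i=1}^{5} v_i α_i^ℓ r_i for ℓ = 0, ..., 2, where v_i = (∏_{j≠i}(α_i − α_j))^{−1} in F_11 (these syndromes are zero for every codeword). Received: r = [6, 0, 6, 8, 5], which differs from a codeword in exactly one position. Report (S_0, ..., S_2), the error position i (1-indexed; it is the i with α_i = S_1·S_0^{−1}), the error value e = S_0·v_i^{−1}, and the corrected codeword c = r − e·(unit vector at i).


S = (1, 3, 9), error at position 3, error magnitude e = 3, c = [6, 0, 3, 8, 5].

Step 1: column multipliers v_i = (∏_{j≠i}(α_i − α_j))^{−1} mod 11.
  i = 1 (α = 5): (5−1)(5−3)(5−10)(5−8) = 4·2·(−5)·(−3) = 120 ≡ 10, so v_1 = 10^{−1} = 10 (mod 11).
  i = 2 (α = 1): (1−5)(1−3)(1−10)(1−8) = (−4)·(−2)·(−9)·(−7) = 504 ≡ 9, so v_2 = 9^{−1} = 5 (mod 11).
  i = 3 (α = 3): (3−5)(3−1)(3−10)(3−8) = (−2)·2·(−7)·(−5) = −140 ≡ 3, so v_3 = 3^{−1} = 4 (mod 11).
  i = 4 (α = 10): (10−5)(10−1)(10−3)(10−8) = 5·9·7·2 = 630 ≡ 3, so v_4 = 3^{−1} = 4 (mod 11).
  i = 5 (α = 8): (8−5)(8−1)(8−3)(8−10) = 3·7·5·(−2) = −210 ≡ 10, so v_5 = 10^{−1} = 10 (mod 11).
  v = [10, 5, 4, 4, 10].
Step 2: syndromes of r = [6, 0, 6, 8, 5] (all sums mod 11).
  S_0 = Σ v_i r_i = 10·6 + 5·0 + 4·6 + 4·8 + 10·5 = 166 ≡ 1.
  S_1 = Σ v_i α_i r_i = 10·5·6 + 5·1·0 + 4·3·6 + 4·10·8 + 10·8·5 = 1092 ≡ 3.
  α_i^2 mod 11 = [3, 1, 9, 1, 9].
  S_2 = Σ v_i α_i^2 r_i = 10·3·6 + 5·1·0 + 4·9·6 + 4·1·8 + 10·9·5 = 878 ≡ 9.
  S = (1, 3, 9) ≠ 0, so r is not a codeword (an error is present).
Step 3: locate the error. For a single error e at position i, S_ℓ = v_i·e·α_i^ℓ, so α_err = S_1/S_0.
  S_0^{−1} = 1^{−1} = 1 (mod 11), so α_err = 3·1 = 3 ≡ 3 = α_3. Error position i = 3.
  Consistency check: S_2/S_1 = 9·4 = 36 ≡ 3 = α_err ✓ (single-error assumption holds).
Step 4: error magnitude e = S_0/v_3 = S_0·∏_{j≠3}(α_3 − α_j) = 1·3 = 3 ≡ 3 (mod 11).
Step 5: correct position 3: c_3 = r_3 − e = 6 − 3 ≡ 3 (mod 11). Hence c = [6, 0, 3, 8, 5].
  Check: interpolating c through the α_i gives m(x) = 4 + 7·x (degree < 2) with m(α_i) = c_i for every i, so c is indeed a codeword.


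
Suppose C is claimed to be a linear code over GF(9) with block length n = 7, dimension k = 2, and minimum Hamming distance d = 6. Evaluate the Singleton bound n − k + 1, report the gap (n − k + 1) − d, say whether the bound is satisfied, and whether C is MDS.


Singleton RHS = n − k + 1 = 6, slack = 0, bound satisfied, MDS.

Singleton bound: d ≤ n − k + 1.
Here n = 7, k = 2, so n − k + 1 = 6.
Given d = 6, check d ≤ 6: YES.
Slack = (n − k + 1) − d = 0.
The code is MDS (slack = 0).
Description: the claimed parameters are [7, 2, 6]_9; such a code would be MDS (meets Singleton bound).


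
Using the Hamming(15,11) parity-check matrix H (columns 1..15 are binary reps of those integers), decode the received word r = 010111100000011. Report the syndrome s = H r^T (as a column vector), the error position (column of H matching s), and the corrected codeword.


s = (0, 0, 1, 1)^T, error position = 3, corrected codeword c = 011111100000011

Compute s = H r^T mod 2 one row at a time:
  s_1 = 0 + 0 + 0 + 0 + 0 + 0 + 1 + 1 = 2 ≡ 0 (mod 2).
  s_2 = 1 + 1 + 1 + 1 + 0 + 0 + 1 + 1 = 6 ≡ 0 (mod 2).
  s_3 = 1 + 0 + 1 + 1 + 0 + 0 + 1 + 1 = 5 ≡ 1 (mod 2).
  s_4 = 0 + 0 + 1 + 1 + 0 + 0 + 0 + 1 = 3 ≡ 1 (mod 2).
s = (0, 0, 1, 1)^T — this equals column 3 of H (binary 0011), so error is at position 3.
Correct: flip bit 3 of r = 010111100000011 to get c = 011111100000011.


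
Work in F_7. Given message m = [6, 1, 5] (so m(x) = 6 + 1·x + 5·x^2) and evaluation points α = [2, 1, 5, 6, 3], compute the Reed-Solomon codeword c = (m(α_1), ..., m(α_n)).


c = [0, 5, 3, 3, 5]

Message polynomial: m(x) = 6 + 1·x + 5·x^2 (mod 7).
For each evaluation point α_i, compute m(α_i) mod 7:
  α_1 = 2: Horner steps 5 → 4 → 0, so m(2) = 0.
  α_2 = 1: Horner steps 5 → 6 → 5, so m(1) = 5.
  α_3 = 5: Horner steps 5 → 5 → 3, so m(5) = 3.
  α_4 = 6: Horner steps 5 → 3 → 3, so m(6) = 3.
  α_5 = 3: Horner steps 5 → 2 → 5, so m(3) = 5.
Codeword c = [0, 5, 3, 3, 5] ∈ F_7^5.


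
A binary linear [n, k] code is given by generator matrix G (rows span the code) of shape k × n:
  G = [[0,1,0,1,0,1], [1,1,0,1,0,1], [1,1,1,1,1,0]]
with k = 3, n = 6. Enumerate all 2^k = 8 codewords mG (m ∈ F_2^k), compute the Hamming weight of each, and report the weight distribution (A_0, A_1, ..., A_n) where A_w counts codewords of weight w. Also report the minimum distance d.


Weight distribution: A_0 = 1, A_1 = 1, A_3 = 2, A_4 = 3, A_5 = 1. Minimum distance d = 1.

Enumerate all 2^3 = 8 messages m ∈ F_2^3.
For each, compute codeword c = mG in F_2^6, then tally its weight.
  m = 000 → c = 000000, weight = 0.
  m = 100 → c = 010101, weight = 3.
  m = 010 → c = 110101, weight = 4.
  m = 110 → c = 100000, weight = 1.
  m = 001 → c = 111110, weight = 5.
  m = 101 → c = 101011, weight = 4.
  m = 011 → c = 001011, weight = 3.
  m = 111 → c = 011110, weight = 4.
Tally weights:
  weight 0: 1 codewords.
  weight 1: 1 codewords.
  weight 3: 2 codewords.
  weight 4: 3 codewords.
  weight 5: 1 codewords.
Minimum distance d = smallest w > 0 with A_w > 0 = 1.
Sanity: Σ A_w = 8 = 2^3 = 8 ✓.


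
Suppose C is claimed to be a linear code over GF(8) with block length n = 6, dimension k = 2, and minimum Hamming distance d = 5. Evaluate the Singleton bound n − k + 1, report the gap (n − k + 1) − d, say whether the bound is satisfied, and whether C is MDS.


Singleton RHS = n − k + 1 = 5, slack = 0, bound satisfied, MDS.

Singleton bound: d ≤ n − k + 1.
Here n = 6, k = 2, so n − k + 1 = 5.
Given d = 5, check d ≤ 5: YES.
Slack = (n − k + 1) − d = 0.
The code is MDS (slack = 0).
Description: the claimed parameters are [6, 2, 5]_8; such a code would be MDS (meets Singleton bound).


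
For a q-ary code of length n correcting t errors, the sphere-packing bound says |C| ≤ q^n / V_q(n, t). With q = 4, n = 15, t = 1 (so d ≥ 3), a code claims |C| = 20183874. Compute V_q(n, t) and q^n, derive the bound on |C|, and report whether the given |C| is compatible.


V_q(n, t) = 46, q^n = 1073741824, Hamming bound = 23342213, |C| = 20183874 ≤ bound (satisfied).

Step 1: Compute V_q(n, t) = Σ_{j=0}^1 C(n, j) (q−1)^j.
  j = 0: C(15,0)·(3)^0 = 1·1 = 1.
  j = 1: C(15,1)·(3)^1 = 15·3 = 45.
  V_q(n, t) = 1 + 45 = 46.
Step 2: q^n = 4^15 = 1073741824.
Step 3: Hamming bound ⌊q^n / V_q(n,t)⌋ = ⌊1073741824/46⌋ = 23342213.
Step 4: Compare |C| = 20183874 to 23342213: satisfied.
The claimed |C| lies below the Hamming bound.


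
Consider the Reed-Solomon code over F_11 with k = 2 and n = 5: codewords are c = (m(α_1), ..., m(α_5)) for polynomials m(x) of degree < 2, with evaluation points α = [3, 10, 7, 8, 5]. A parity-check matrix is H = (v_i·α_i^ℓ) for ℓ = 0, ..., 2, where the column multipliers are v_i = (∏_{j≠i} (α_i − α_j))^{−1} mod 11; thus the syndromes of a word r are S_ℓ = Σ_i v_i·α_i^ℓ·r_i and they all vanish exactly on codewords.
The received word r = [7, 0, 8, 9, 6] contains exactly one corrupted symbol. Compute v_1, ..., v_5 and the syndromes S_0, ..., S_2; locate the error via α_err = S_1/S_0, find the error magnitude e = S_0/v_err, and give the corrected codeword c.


S = (5, 4, 1), error at position 1, error magnitude e = 3, c = [4, 0, 8, 9, 6].

Step 1: column multipliers v_i = (∏_{j≠i}(α_i − α_j))^{−1} mod 11.
  i = 1 (α = 3): (3−10)(3−7)(3−8)(3−5) = (−7)·(−4)·(−5)·(−2) = 280 ≡ 5, so v_1 = 5^{−1} = 9 (mod 11).
  i = 2 (α = 10): (10−3)(10−7)(10−8)(10−5) = 7·3·2·5 = 210 ≡ 1, so v_2 = 1^{−1} = 1 (mod 11).
  i = 3 (α = 7): (7−3)(7−10)(7−8)(7−5) = 4·(−3)·(−1)·2 = 24 ≡ 2, so v_3 = 2^{−1} = 6 (mod 11).
  i = 4 (α = 8): (8−3)(8−10)(8−7)(8−5) = 5·(−2)·1·3 = −30 ≡ 3, so v_4 = 3^{−1} = 4 (mod 11).
  i = 5 (α = 5): (5−3)(5−10)(5−7)(5−8) = 2·(−5)·(−2)·(−3) = −60 ≡ 6, so v_5 = 6^{−1} = 2 (mod 11).
  v = [9, 1, 6, 4, 2].
Step 2: syndromes of r = [7, 0, 8, 9, 6] (all sums mod 11).
  S_0 = Σ v_i r_i = 9·7 + 1·0 + 6·8 + 4·9 + 2·6 = 159 ≡ 5.
  S_1 = Σ v_i α_i r_i = 9·3·7 + 1·10·0 + 6·7·8 + 4·8·9 + 2·5·6 = 873 ≡ 4.
  α_i^2 mod 11 = [9, 1, 5, 9, 3].
  S_2 = Σ v_i α_i^2 r_i = 9·9·7 + 1·1·0 + 6·5·8 + 4·9·9 + 2·3·6 = 1167 ≡ 1.
  S = (5, 4, 1) ≠ 0, so r is not a codeword (an error is present).
Step 3: locate the error. For a single error e at position i, S_ℓ = v_i·e·α_i^ℓ, so α_err = S_1/S_0.
  S_0^{−1} = 5^{−1} = 9 (mod 11), so α_err = 4·9 = 36 ≡ 3 = α_1. Error position i = 1.
  Consistency check: S_2/S_1 = 1·3 = 3 ≡ 3 = α_err ✓ (single-error assumption holds).
Step 4: error magnitude e = S_0/v_1 = S_0·∏_{j≠1}(α_1 − α_j) = 5·5 = 25 ≡ 3 (mod 11).
Step 5: correct position 1: c_1 = r_1 − e = 7 − 3 ≡ 4 (mod 11). Hence c = [4, 0, 8, 9, 6].
  Check: interpolating c through the α_i gives m(x) = 1 + 1·x (degree < 2) with m(α_i) = c_i for every i, so c is indeed a codeword.


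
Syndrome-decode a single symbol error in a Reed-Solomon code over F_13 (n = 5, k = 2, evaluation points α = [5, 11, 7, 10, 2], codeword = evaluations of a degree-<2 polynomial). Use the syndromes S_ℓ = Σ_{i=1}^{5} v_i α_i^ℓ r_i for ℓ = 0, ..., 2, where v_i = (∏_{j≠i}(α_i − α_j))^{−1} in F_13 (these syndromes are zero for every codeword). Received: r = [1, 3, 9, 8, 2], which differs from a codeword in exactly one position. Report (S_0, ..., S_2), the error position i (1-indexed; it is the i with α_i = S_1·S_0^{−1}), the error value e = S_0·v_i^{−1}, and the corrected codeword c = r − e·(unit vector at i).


S = (7, 12, 2), error at position 2, error magnitude e = 4, c = [1, 12, 9, 8, 2].

Step 1: column multipliers v_i = (∏_{j≠i}(α_i − α_j))^{−1} mod 13.
  i = 1 (α = 5): (5−11)(5−7)(5−10)(5−2) = (−6)·(−2)·(−5)·3 = −180 ≡ 2, so v_1 = 2^{−1} = 7 (mod 13).
  i = 2 (α = 11): (11−5)(11−7)(11−10)(11−2) = 6·4·1·9 = 216 ≡ 8, so v_2 = 8^{−1} = 5 (mod 13).
  i = 3 (α = 7): (7−5)(7−11)(7−10)(7−2) = 2·(−4)·(−3)·5 = 120 ≡ 3, so v_3 = 3^{−1} = 9 (mod 13).
  i = 4 (α = 10): (10−5)(10−11)(10−7)(10−2) = 5·(−1)·3·8 = −120 ≡ 10, so v_4 = 10^{−1} = 4 (mod 13).
  i = 5 (α = 2): (2−5)(2−11)(2−7)(2−10) = (−3)·(−9)·(−5)·(−8) = 1080 ≡ 1, so v_5 = 1^{−1} = 1 (mod 13).
  v = [7, 5, 9, 4, 1].
Step 2: syndromes of r = [1, 3, 9, 8, 2] (all sums mod 13).
  S_0 = Σ v_i r_i = 7·1 + 5·3 + 9·9 + 4·8 + 1·2 = 137 ≡ 7.
  S_1 = Σ v_i α_i r_i = 7·5·1 + 5·11·3 + 9·7·9 + 4·10·8 + 1·2·2 = 1091 ≡ 12.
  α_i^2 mod 13 = [12, 4, 10, 9, 4].
  S_2 = Σ v_i α_i^2 r_i = 7·12·1 + 5·4·3 + 9·10·9 + 4·9·8 + 1·4·2 = 1250 ≡ 2.
  S = (7, 12, 2) ≠ 0, so r is not a codeword (an error is present).
Step 3: locate the error. For a single error e at position i, S_ℓ = v_i·e·α_i^ℓ, so α_err = S_1/S_0.
  S_0^{−1} = 7^{−1} = 2 (mod 13), so α_err = 12·2 = 24 ≡ 11 = α_2. Error position i = 2.
  Consistency check: S_2/S_1 = 2·12 = 24 ≡ 11 = α_err ✓ (single-error assumption holds).
Step 4: error magnitude e = S_0/v_2 = S_0·∏_{j≠2}(α_2 − α_j) = 7·8 = 56 ≡ 4 (mod 13).
Step 5: correct position 2: c_2 = r_2 − e = 3 − 4 ≡ 12 (mod 13). Hence c = [1, 12, 9, 8, 2].
  Check: interpolating c through the α_i gives m(x) = 7 + 4·x (degree < 2) with m(α_i) = c_i for every i, so c is indeed a codeword.


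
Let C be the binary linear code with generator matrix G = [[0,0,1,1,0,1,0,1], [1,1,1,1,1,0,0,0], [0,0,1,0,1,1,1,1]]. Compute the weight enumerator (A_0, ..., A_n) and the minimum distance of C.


Weight distribution: A_0 = 1, A_3 = 1, A_4 = 2, A_5 = 3, A_6 = 1. Minimum distance d = 3.

Enumerate all 2^3 = 8 messages m ∈ F_2^3.
For each, compute codeword c = mG in F_2^8, then tally its weight.
  m = 000 → c = 00000000, weight = 0.
  m = 100 → c = 00110101, weight = 4.
  m = 010 → c = 11111000, weight = 5.
  m = 110 → c = 11001101, weight = 5.
  m = 001 → c = 00101111, weight = 5.
  m = 101 → c = 00011010, weight = 3.
  m = 011 → c = 11010111, weight = 6.
  m = 111 → c = 11100010, weight = 4.
Tally weights:
  weight 0: 1 codewords.
  weight 3: 1 codewords.
  weight 4: 2 codewords.
  weight 5: 3 codewords.
  weight 6: 1 codewords.
Minimum distance d = smallest w > 0 with A_w > 0 = 3.
Sanity: Σ A_w = 8 = 2^3 = 8 ✓.


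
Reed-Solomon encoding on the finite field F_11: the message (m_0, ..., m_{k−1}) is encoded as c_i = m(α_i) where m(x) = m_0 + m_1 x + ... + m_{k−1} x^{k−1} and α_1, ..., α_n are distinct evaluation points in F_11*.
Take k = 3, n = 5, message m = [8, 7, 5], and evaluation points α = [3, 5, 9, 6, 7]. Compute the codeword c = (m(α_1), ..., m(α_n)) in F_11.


c = [8, 3, 3, 10, 5]

Message polynomial: m(x) = 8 + 7·x + 5·x^2 (mod 11).
For each evaluation point α_i, compute m(α_i) mod 11:
  α_1 = 3: Horner steps 5 → 0 → 8, so m(3) = 8.
  α_2 = 5: Horner steps 5 → 10 → 3, so m(5) = 3.
  α_3 = 9: Horner steps 5 → 8 → 3, so m(9) = 3.
  α_4 = 6: Horner steps 5 → 4 → 10, so m(6) = 10.
  α_5 = 7: Horner steps 5 → 9 → 5, so m(7) = 5.
Codeword c = [8, 3, 3, 10, 5] ∈ F_11^5.


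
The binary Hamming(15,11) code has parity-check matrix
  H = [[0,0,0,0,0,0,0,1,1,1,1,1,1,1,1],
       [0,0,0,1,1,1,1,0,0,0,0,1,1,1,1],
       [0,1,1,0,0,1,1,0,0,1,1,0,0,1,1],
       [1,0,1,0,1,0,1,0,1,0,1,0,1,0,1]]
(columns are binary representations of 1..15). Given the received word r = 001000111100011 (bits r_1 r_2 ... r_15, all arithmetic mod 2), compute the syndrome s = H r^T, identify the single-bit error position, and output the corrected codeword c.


s = (1, 1, 1, 0)^T, error position = 14, corrected codeword c = 001000111100001

Compute s = H r^T mod 2 one row at a time:
  s_1 = 1 + 1 + 1 + 0 + 0 + 0 + 1 + 1 = 5 ≡ 1 (mod 2).
  s_2 = 0 + 0 + 0 + 1 + 0 + 0 + 1 + 1 = 3 ≡ 1 (mod 2).
  s_3 = 0 + 1 + 0 + 1 + 1 + 0 + 1 + 1 = 5 ≡ 1 (mod 2).
  s_4 = 0 + 1 + 0 + 1 + 1 + 0 + 0 + 1 = 4 ≡ 0 (mod 2).
s = (1, 1, 1, 0)^T — this equals column 14 of H (binary 1110), so error is at position 14.
Correct: flip bit 14 of r = 001000111100011 to get c = 001000111100001.


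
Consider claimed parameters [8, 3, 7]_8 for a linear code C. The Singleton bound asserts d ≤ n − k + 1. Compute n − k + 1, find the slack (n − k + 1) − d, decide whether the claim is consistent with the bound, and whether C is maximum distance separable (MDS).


Singleton RHS = n − k + 1 = 6, slack = -1, bound violated (no such code; not MDS).

Singleton bound: d ≤ n − k + 1.
Here n = 8, k = 3, so n − k + 1 = 6.
Given d = 7, check d ≤ 6: NO.
Slack = (n − k + 1) − d = -1.
The slack is negative: d = 7 exceeds n − k + 1 = 6 by 1, so the Singleton bound is violated and no linear [8, 3, 7]_8 code can exist. In particular it is not MDS (MDS requires d = n − k + 1 exactly).
Description: the claimed parameters are [8, 3, 7]_8; such a code would be impossible (violates the Singleton bound).


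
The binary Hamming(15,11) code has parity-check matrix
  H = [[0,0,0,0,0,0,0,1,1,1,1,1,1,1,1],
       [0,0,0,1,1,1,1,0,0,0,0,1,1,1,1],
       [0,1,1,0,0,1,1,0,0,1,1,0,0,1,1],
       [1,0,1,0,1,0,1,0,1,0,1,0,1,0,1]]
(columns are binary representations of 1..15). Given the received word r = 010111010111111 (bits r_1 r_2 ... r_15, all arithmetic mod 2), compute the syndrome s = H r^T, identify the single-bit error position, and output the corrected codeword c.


s = (1, 1, 0, 0)^T, error position = 12, corrected codeword c = 010111010110111

Compute s = H r^T mod 2 one row at a time:
  s_1 = 1 + 0 + 1 + 1 + 1 + 1 + 1 + 1 = 7 ≡ 1 (mod 2).
  s_2 = 1 + 1 + 1 + 0 + 1 + 1 + 1 + 1 = 7 ≡ 1 (mod 2).
  s_3 = 1 + 0 + 1 + 0 + 1 + 1 + 1 + 1 = 6 ≡ 0 (mod 2).
  s_4 = 0 + 0 + 1 + 0 + 0 + 1 + 1 + 1 = 4 ≡ 0 (mod 2).
s = (1, 1, 0, 0)^T — this equals column 12 of H (binary 1100), so error is at position 12.
Correct: flip bit 12 of r = 010111010111111 to get c = 010111010110111.


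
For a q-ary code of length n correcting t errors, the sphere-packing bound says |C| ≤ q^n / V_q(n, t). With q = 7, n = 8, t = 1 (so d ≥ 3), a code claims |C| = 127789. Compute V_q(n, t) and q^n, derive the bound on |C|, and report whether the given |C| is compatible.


V_q(n, t) = 49, q^n = 5764801, Hamming bound = 117649, |C| = 127789 > bound (violated).

Step 1: Compute V_q(n, t) = Σ_{j=0}^1 C(n, j) (q−1)^j.
  j = 0: C(8,0)·(6)^0 = 1·1 = 1.
  j = 1: C(8,1)·(6)^1 = 8·6 = 48.
  V_q(n, t) = 1 + 48 = 49.
Step 2: q^n = 7^8 = 5764801.
Step 3: Hamming bound ⌊q^n / V_q(n,t)⌋ = ⌊5764801/49⌋ = 117649.
Step 4: Compare |C| = 127789 to 117649: violated.
The claimed |C| lies above the Hamming bound, so no 7-ary code of length 8 with d ≥ 3 can have 127789 codewords.


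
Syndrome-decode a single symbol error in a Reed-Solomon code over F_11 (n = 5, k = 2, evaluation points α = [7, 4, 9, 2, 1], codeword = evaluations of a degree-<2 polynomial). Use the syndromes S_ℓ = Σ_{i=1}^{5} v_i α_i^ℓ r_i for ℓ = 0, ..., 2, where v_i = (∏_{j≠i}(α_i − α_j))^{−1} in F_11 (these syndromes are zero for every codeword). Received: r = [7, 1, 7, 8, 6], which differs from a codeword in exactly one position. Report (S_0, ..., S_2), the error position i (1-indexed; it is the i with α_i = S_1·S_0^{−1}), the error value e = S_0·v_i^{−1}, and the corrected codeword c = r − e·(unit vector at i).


S = (4, 3, 5), error at position 3, error magnitude e = 7, c = [7, 1, 0, 8, 6].

Step 1: column multipliers v_i = (∏_{j≠i}(α_i − α_j))^{−1} mod 11.
  i = 1 (α = 7): (7−4)(7−9)(7−2)(7−1) = 3·(−2)·5·6 = −180 ≡ 7, so v_1 = 7^{−1} = 8 (mod 11).
  i = 2 (α = 4): (4−7)(4−9)(4−2)(4−1) = (−3)·(−5)·2·3 = 90 ≡ 2, so v_2 = 2^{−1} = 6 (mod 11).
  i = 3 (α = 9): (9−7)(9−4)(9−2)(9−1) = 2·5·7·8 = 560 ≡ 10, so v_3 = 10^{−1} = 10 (mod 11).
  i = 4 (α = 2): (2−7)(2−4)(2−9)(2−1) = (−5)·(−2)·(−7)·1 = −70 ≡ 7, so v_4 = 7^{−1} = 8 (mod 11).
  i = 5 (α = 1): (1−7)(1−4)(1−9)(1−2) = (−6)·(−3)·(−8)·(−1) = 144 ≡ 1, so v_5 = 1^{−1} = 1 (mod 11).
  v = [8, 6, 10, 8, 1].
Step 2: syndromes of r = [7, 1, 7, 8, 6] (all sums mod 11).
  S_0 = Σ v_i r_i = 8·7 + 6·1 + 10·7 + 8·8 + 1·6 = 202 ≡ 4.
  S_1 = Σ v_i α_i r_i = 8·7·7 + 6·4·1 + 10·9·7 + 8·2·8 + 1·1·6 = 1180 ≡ 3.
  α_i^2 mod 11 = [5, 5, 4, 4, 1].
  S_2 = Σ v_i α_i^2 r_i = 8·5·7 + 6·5·1 + 10·4·7 + 8·4·8 + 1·1·6 = 852 ≡ 5.
  S = (4, 3, 5) ≠ 0, so r is not a codeword (an error is present).
Step 3: locate the error. For a single error e at position i, S_ℓ = v_i·e·α_i^ℓ, so α_err = S_1/S_0.
  S_0^{−1} = 4^{−1} = 3 (mod 11), so α_err = 3·3 = 9 ≡ 9 = α_3. Error position i = 3.
  Consistency check: S_2/S_1 = 5·4 = 20 ≡ 9 = α_err ✓ (single-error assumption holds).
Step 4: error magnitude e = S_0/v_3 = S_0·∏_{j≠3}(α_3 − α_j) = 4·10 = 40 ≡ 7 (mod 11).
Step 5: correct position 3: c_3 = r_3 − e = 7 − 7 ≡ 0 (mod 11). Hence c = [7, 1, 0, 8, 6].
  Check: interpolating c through the α_i gives m(x) = 4 + 2·x (degree < 2) with m(α_i) = c_i for every i, so c is indeed a codeword.


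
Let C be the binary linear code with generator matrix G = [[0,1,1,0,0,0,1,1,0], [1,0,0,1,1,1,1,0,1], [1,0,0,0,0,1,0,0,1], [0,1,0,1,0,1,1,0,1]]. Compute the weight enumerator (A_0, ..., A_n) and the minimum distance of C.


Weight distribution: A_0 = 1, A_3 = 3, A_4 = 4, A_5 = 4, A_6 = 2, A_7 = 1, A_8 = 1. Minimum distance d = 3.

Enumerate all 2^4 = 16 messages m ∈ F_2^4.
For each, compute codeword c = mG in F_2^9, then tally its weight.
  m = 0000 → c = 000000000, weight = 0.
  m = 1000 → c = 011000110, weight = 4.
  m = 0100 → c = 100111101, weight = 6.
  m = 1100 → c = 111111011, weight = 8.
  m = 0010 → c = 100001001, weight = 3.
  m = 1010 → c = 111001111, weight = 7.
  m = 0110 → c = 000110100, weight = 3.
  m = 1110 → c = 011110010, weight = 5.
  m = 0001 → c = 010101101, weight = 5.
  m = 1001 → c = 001101011, weight = 5.
  m = 0101 → c = 110010000, weight = 3.
  m = 1101 → c = 101010110, weight = 5.
  m = 0011 → c = 110100100, weight = 4.
  m = 1011 → c = 101100010, weight = 4.
  m = 0111 → c = 010011001, weight = 4.
  m = 1111 → c = 001011111, weight = 6.
Tally weights:
  weight 0: 1 codewords.
  weight 3: 3 codewords.
  weight 4: 4 codewords.
  weight 5: 4 codewords.
  weight 6: 2 codewords.
  weight 7: 1 codewords.
  weight 8: 1 codewords.
Minimum distance d = smallest w > 0 with A_w > 0 = 3.
Sanity: Σ A_w = 16 = 2^4 = 16 ✓.


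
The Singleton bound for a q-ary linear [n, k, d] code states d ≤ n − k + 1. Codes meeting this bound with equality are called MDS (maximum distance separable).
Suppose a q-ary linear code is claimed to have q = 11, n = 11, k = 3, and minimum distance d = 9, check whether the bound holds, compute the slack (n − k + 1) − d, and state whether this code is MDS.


Singleton RHS = n − k + 1 = 9, slack = 0, bound satisfied, MDS.

Singleton bound: d ≤ n − k + 1.
Here n = 11, k = 3, so n − k + 1 = 9.
Given d = 9, check d ≤ 9: YES.
Slack = (n − k + 1) − d = 0.
The code is MDS (slack = 0).
Description: the claimed parameters are [11, 3, 9]_11; such a code would be MDS (meets Singleton bound).


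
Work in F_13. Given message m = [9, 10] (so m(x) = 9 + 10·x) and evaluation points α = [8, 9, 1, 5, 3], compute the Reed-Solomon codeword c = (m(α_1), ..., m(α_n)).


c = [11, 8, 6, 7, 0]

Message polynomial: m(x) = 9 + 10·x (mod 13).
For each evaluation point α_i, compute m(α_i) mod 13:
  α_1 = 8: Horner steps 10 → 11, so m(8) = 11.
  α_2 = 9: Horner steps 10 → 8, so m(9) = 8.
  α_3 = 1: Horner steps 10 → 6, so m(1) = 6.
  α_4 = 5: Horner steps 10 → 7, so m(5) = 7.
  α_5 = 3: Horner steps 10 → 0, so m(3) = 0.
Codeword c = [11, 8, 6, 7, 0] ∈ F_13^5.


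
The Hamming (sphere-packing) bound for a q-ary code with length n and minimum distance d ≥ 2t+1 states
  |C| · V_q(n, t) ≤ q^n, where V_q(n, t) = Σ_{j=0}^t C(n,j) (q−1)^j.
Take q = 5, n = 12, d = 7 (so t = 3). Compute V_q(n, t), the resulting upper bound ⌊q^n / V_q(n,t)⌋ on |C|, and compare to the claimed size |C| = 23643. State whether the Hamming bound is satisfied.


V_q(n, t) = 15185, q^n = 244140625, Hamming bound = 16077, |C| = 23643 > bound (violated).

Step 1: Compute V_q(n, t) = Σ_{j=0}^3 C(n, j) (q−1)^j.
  j = 0: C(12,0)·(4)^0 = 1·1 = 1.
  j = 1: C(12,1)·(4)^1 = 12·4 = 48.
  j = 2: C(12,2)·(4)^2 = 66·16 = 1056.
  j = 3: C(12,3)·(4)^3 = 220·64 = 14080.
  V_q(n, t) = 1 + 48 + 1056 + 14080 = 15185.
Step 2: q^n = 5^12 = 244140625.
Step 3: Hamming bound ⌊q^n / V_q(n,t)⌋ = ⌊244140625/15185⌋ = 16077.
Step 4: Compare |C| = 23643 to 16077: violated.
The claimed |C| lies above the Hamming bound, so no 5-ary code of length 12 with d ≥ 7 can have 23643 codewords.


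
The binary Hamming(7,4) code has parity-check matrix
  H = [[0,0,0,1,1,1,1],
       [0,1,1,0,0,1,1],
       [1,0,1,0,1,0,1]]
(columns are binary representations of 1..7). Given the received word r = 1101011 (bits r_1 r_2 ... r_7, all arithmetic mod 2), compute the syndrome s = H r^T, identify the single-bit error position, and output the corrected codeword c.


s = (1, 1, 0)^T, error position = 6, corrected codeword c = 1101001

Compute s = H r^T mod 2 one row at a time:
  s_1 = 1 + 0 + 1 + 1 = 3 ≡ 1 (mod 2).
  s_2 = 1 + 0 + 1 + 1 = 3 ≡ 1 (mod 2).
  s_3 = 1 + 0 + 0 + 1 = 2 ≡ 0 (mod 2).
s = (1, 1, 0)^T — this equals column 6 of H (binary 110), so error is at position 6.
Correct: flip bit 6 of r = 1101011 to get c = 1101001.


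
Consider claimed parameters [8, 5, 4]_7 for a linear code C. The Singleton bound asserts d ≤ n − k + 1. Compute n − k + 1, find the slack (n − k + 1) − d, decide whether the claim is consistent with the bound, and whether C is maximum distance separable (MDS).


Singleton RHS = n − k + 1 = 4, slack = 0, bound satisfied, MDS.

Singleton bound: d ≤ n − k + 1.
Here n = 8, k = 5, so n − k + 1 = 4.
Given d = 4, check d ≤ 4: YES.
Slack = (n − k + 1) − d = 0.
The code is MDS (slack = 0).
Description: the claimed parameters are [8, 5, 4]_7; such a code would be MDS (meets Singleton bound).


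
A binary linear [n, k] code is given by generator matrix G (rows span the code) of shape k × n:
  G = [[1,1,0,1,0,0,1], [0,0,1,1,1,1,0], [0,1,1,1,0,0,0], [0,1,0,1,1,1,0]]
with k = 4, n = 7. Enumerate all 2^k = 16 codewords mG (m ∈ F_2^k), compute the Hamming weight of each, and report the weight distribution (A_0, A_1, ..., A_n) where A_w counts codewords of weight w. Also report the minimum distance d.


Weight distribution: A_0 = 1, A_1 = 1, A_2 = 1, A_3 = 5, A_4 = 5, A_5 = 1, A_6 = 1, A_7 = 1. Minimum distance d = 1.

Enumerate all 2^4 = 16 messages m ∈ F_2^4.
For each, compute codeword c = mG in F_2^7, then tally its weight.
  m = 0000 → c = 0000000, weight = 0.
  m = 1000 → c = 1101001, weight = 4.
  m = 0100 → c = 0011110, weight = 4.
  m = 1100 → c = 1110111, weight = 6.
  m = 0010 → c = 0111000, weight = 3.
  m = 1010 → c = 1010001, weight = 3.
  m = 0110 → c = 0100110, weight = 3.
  m = 1110 → c = 1001111, weight = 5.
  m = 0001 → c = 0101110, weight = 4.
  m = 1001 → c = 1000111, weight = 4.
  m = 0101 → c = 0110000, weight = 2.
  m = 1101 → c = 1011001, weight = 4.
  m = 0011 → c = 0010110, weight = 3.
  m = 1011 → c = 1111111, weight = 7.
  m = 0111 → c = 0001000, weight = 1.
  m = 1111 → c = 1100001, weight = 3.
Tally weights:
  weight 0: 1 codewords.
  weight 1: 1 codewords.
  weight 2: 1 codewords.
  weight 3: 5 codewords.
  weight 4: 5 codewords.
  weight 5: 1 codewords.
  weight 6: 1 codewords.
  weight 7: 1 codewords.
Minimum distance d = smallest w > 0 with A_w > 0 = 1.
Sanity: Σ A_w = 16 = 2^4 = 16 ✓.


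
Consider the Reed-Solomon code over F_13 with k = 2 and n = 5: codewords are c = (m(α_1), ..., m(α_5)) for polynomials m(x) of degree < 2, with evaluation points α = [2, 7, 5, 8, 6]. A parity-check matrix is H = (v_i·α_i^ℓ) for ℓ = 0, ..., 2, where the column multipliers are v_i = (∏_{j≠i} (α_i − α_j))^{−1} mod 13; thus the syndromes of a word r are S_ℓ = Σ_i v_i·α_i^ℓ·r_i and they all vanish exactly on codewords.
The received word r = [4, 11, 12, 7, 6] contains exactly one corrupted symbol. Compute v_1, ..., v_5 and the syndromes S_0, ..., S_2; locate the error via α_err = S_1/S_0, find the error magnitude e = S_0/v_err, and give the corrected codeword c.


S = (8, 4, 2), error at position 2, error magnitude e = 11, c = [4, 0, 12, 7, 6].

Step 1: column multipliers v_i = (∏_{j≠i}(α_i − α_j))^{−1} mod 13.
  i = 1 (α = 2): (2−7)(2−5)(2−8)(2−6) = (−5)·(−3)·(−6)·(−4) = 360 ≡ 9, so v_1 = 9^{−1} = 3 (mod 13).
  i = 2 (α = 7): (7−2)(7−5)(7−8)(7−6) = 5·2·(−1)·1 = −10 ≡ 3, so v_2 = 3^{−1} = 9 (mod 13).
  i = 3 (α = 5): (5−2)(5−7)(5−8)(5−6) = 3·(−2)·(−3)·(−1) = −18 ≡ 8, so v_3 = 8^{−1} = 5 (mod 13).
  i = 4 (α = 8): (8−2)(8−7)(8−5)(8−6) = 6·1·3·2 = 36 ≡ 10, so v_4 = 10^{−1} = 4 (mod 13).
  i = 5 (α = 6): (6−2)(6−7)(6−5)(6−8) = 4·(−1)·1·(−2) = 8 ≡ 8, so v_5 = 8^{−1} = 5 (mod 13).
  v = [3, 9, 5, 4, 5].
Step 2: syndromes of r = [4, 11, 12, 7, 6] (all sums mod 13).
  S_0 = Σ v_i r_i = 3·4 + 9·11 + 5·12 + 4·7 + 5·6 = 229 ≡ 8.
  S_1 = Σ v_i α_i r_i = 3·2·4 + 9·7·11 + 5·5·12 + 4·8·7 + 5·6·6 = 1421 ≡ 4.
  α_i^2 mod 13 = [4, 10, 12, 12, 10].
  S_2 = Σ v_i α_i^2 r_i = 3·4·4 + 9·10·11 + 5·12·12 + 4·12·7 + 5·10·6 = 2394 ≡ 2.
  S = (8, 4, 2) ≠ 0, so r is not a codeword (an error is present).
Step 3: locate the error. For a single error e at position i, S_ℓ = v_i·e·α_i^ℓ, so α_err = S_1/S_0.
  S_0^{−1} = 8^{−1} = 5 (mod 13), so α_err = 4·5 = 20 ≡ 7 = α_2. Error position i = 2.
  Consistency check: S_2/S_1 = 2·10 = 20 ≡ 7 = α_err ✓ (single-error assumption holds).
Step 4: error magnitude e = S_0/v_2 = S_0·∏_{j≠2}(α_2 − α_j) = 8·3 = 24 ≡ 11 (mod 13).
Step 5: correct position 2: c_2 = r_2 − e = 11 − 11 ≡ 0 (mod 13). Hence c = [4, 0, 12, 7, 6].
  Check: interpolating c through the α_i gives m(x) = 3 + 7·x (degree < 2) with m(α_i) = c_i for every i, so c is indeed a codeword.


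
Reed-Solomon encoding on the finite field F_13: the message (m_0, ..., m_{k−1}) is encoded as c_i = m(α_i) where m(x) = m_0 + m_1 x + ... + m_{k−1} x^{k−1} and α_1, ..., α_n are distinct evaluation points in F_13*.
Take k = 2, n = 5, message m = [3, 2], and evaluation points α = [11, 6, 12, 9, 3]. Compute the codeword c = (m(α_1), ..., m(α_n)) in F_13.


c = [12, 2, 1, 8, 9]

Message polynomial: m(x) = 3 + 2·x (mod 13).
For each evaluation point α_i, compute m(α_i) mod 13:
  α_1 = 11: Horner steps 2 → 12, so m(11) = 12.
  α_2 = 6: Horner steps 2 → 2, so m(6) = 2.
  α_3 = 12: Horner steps 2 → 1, so m(12) = 1.
  α_4 = 9: Horner steps 2 → 8, so m(9) = 8.
  α_5 = 3: Horner steps 2 → 9, so m(3) = 9.
Codeword c = [12, 2, 1, 8, 9] ∈ F_13^5.


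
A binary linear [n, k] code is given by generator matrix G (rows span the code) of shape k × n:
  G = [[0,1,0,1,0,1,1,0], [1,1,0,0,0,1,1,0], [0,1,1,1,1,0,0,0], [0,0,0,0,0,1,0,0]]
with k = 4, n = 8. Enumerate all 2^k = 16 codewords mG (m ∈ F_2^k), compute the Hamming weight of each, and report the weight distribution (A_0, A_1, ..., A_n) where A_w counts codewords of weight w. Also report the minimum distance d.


Weight distribution: A_0 = 1, A_1 = 1, A_2 = 1, A_3 = 4, A_4 = 5, A_5 = 3, A_6 = 1. Minimum distance d = 1.

Enumerate all 2^4 = 16 messages m ∈ F_2^4.
For each, compute codeword c = mG in F_2^8, then tally its weight.
  m = 0000 → c = 00000000, weight = 0.
  m = 1000 → c = 01010110, weight = 4.
  m = 0100 → c = 11000110, weight = 4.
  m = 1100 → c = 10010000, weight = 2.
  m = 0010 → c = 01111000, weight = 4.
  m = 1010 → c = 00101110, weight = 4.
  m = 0110 → c = 10111110, weight = 6.
  m = 1110 → c = 11101000, weight = 4.
  m = 0001 → c = 00000100, weight = 1.
  m = 1001 → c = 01010010, weight = 3.
  m = 0101 → c = 11000010, weight = 3.
  m = 1101 → c = 10010100, weight = 3.
  m = 0011 → c = 01111100, weight = 5.
  m = 1011 → c = 00101010, weight = 3.
  m = 0111 → c = 10111010, weight = 5.
  m = 1111 → c = 11101100, weight = 5.
Tally weights:
  weight 0: 1 codewords.
  weight 1: 1 codewords.
  weight 2: 1 codewords.
  weight 3: 4 codewords.
  weight 4: 5 codewords.
  weight 5: 3 codewords.
  weight 6: 1 codewords.
Minimum distance d = smallest w > 0 with A_w > 0 = 1.
Sanity: Σ A_w = 16 = 2^4 = 16 ✓.


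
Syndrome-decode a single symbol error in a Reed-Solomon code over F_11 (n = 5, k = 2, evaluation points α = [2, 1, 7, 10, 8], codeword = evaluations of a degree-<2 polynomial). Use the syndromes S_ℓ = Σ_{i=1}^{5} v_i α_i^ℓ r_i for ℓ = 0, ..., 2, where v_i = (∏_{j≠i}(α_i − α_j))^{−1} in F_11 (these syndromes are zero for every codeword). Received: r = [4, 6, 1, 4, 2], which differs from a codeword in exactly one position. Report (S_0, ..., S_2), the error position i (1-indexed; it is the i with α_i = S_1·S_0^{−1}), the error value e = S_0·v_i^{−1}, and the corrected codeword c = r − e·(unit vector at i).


S = (4, 8, 5), error at position 1, error magnitude e = 8, c = [7, 6, 1, 4, 2].

Step 1: column multipliers v_i = (∏_{j≠i}(α_i − α_j))^{−1} mod 11.
  i = 1 (α = 2): (2−1)(2−7)(2−10)(2−8) = 1·(−5)·(−8)·(−6) = −240 ≡ 2, so v_1 = 2^{−1} = 6 (mod 11).
  i = 2 (α = 1): (1−2)(1−7)(1−10)(1−8) = (−1)·(−6)·(−9)·(−7) = 378 ≡ 4, so v_2 = 4^{−1} = 3 (mod 11).
  i = 3 (α = 7): (7−2)(7−1)(7−10)(7−8) = 5·6·(−3)·(−1) = 90 ≡ 2, so v_3 = 2^{−1} = 6 (mod 11).
  i = 4 (α = 10): (10−2)(10−1)(10−7)(10−8) = 8·9·3·2 = 432 ≡ 3, so v_4 = 3^{−1} = 4 (mod 11).
  i = 5 (α = 8): (8−2)(8−1)(8−7)(8−10) = 6·7·1·(−2) = −84 ≡ 4, so v_5 = 4^{−1} = 3 (mod 11).
  v = [6, 3, 6, 4, 3].
Step 2: syndromes of r = [4, 6, 1, 4, 2] (all sums mod 11).
  S_0 = Σ v_i r_i = 6·4 + 3·6 + 6·1 + 4·4 + 3·2 = 70 ≡ 4.
  S_1 = Σ v_i α_i r_i = 6·2·4 + 3·1·6 + 6·7·1 + 4·10·4 + 3·8·2 = 316 ≡ 8.
  α_i^2 mod 11 = [4, 1, 5, 1, 9].
  S_2 = Σ v_i α_i^2 r_i = 6·4·4 + 3·1·6 + 6·5·1 + 4·1·4 + 3·9·2 = 214 ≡ 5.
  S = (4, 8, 5) ≠ 0, so r is not a codeword (an error is present).
Step 3: locate the error. For a single error e at position i, S_ℓ = v_i·e·α_i^ℓ, so α_err = S_1/S_0.
  S_0^{−1} = 4^{−1} = 3 (mod 11), so α_err = 8·3 = 24 ≡ 2 = α_1. Error position i = 1.
  Consistency check: S_2/S_1 = 5·7 = 35 ≡ 2 = α_err ✓ (single-error assumption holds).
Step 4: error magnitude e = S_0/v_1 = S_0·∏_{j≠1}(α_1 − α_j) = 4·2 = 8 ≡ 8 (mod 11).
Step 5: correct position 1: c_1 = r_1 − e = 4 − 8 ≡ 7 (mod 11). Hence c = [7, 6, 1, 4, 2].
  Check: interpolating c through the α_i gives m(x) = 5 + 1·x (degree < 2) with m(α_i) = c_i for every i, so c is indeed a codeword.
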